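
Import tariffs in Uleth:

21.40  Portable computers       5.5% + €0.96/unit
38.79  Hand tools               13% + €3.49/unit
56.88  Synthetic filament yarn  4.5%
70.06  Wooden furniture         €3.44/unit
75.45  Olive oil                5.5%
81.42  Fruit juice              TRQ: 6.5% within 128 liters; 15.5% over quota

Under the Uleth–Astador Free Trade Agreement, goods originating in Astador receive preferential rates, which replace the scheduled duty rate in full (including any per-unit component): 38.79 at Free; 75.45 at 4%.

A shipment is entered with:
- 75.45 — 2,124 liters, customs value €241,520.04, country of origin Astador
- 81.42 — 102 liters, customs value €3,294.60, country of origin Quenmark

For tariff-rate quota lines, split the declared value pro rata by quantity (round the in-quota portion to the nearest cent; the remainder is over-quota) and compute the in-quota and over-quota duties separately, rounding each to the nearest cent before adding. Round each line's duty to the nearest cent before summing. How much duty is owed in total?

Line 1 (75.45, Astador, 2,124 liters, €241,520.04):
Base rate for 75.45 is 5.5%.
Origin Astador qualifies under the Uleth–Astador agreement and 75.45 is covered: preferential rate 4% applies instead.
Duty = €241,520.04 × 4% = €9,660.80.
Line 2 (81.42, Quenmark, 102 liters, €3,294.60):
Code 81.42 is under a tariff-rate quota (threshold 128 liters). Quantity 102 liters is within the quota, so the in-quota rate 6.5% applies to the full value.
Duty = €3,294.60 × 6.5% = €214.15.
Total = €9,660.80 + €214.15 = €9,874.95.

€9,874.95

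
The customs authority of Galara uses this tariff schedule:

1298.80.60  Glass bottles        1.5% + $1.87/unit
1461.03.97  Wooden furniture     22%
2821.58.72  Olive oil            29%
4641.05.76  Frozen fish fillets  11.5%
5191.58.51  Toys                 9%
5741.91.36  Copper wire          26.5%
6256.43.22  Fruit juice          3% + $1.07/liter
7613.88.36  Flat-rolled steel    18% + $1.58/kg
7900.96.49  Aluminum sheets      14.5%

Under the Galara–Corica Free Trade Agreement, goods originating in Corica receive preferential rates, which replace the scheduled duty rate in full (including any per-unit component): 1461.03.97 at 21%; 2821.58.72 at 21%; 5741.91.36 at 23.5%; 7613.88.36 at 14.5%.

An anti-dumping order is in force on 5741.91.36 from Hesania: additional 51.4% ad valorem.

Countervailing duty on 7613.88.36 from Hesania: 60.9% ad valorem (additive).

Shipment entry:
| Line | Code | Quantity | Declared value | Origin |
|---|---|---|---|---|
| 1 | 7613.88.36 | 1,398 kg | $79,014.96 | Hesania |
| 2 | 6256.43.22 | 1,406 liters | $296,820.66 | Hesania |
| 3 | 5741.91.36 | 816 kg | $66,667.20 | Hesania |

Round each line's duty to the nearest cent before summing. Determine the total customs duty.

Line 1 (7613.88.36, Hesania, 1,398 kg, $79,014.96):
Base rate for 7613.88.36 is 18% + $1.58/kg.
7613.88.36 has an FTA preferential rate, but origin Hesania is not Corica; base rate stands.
Additional duty on 7613.88.36 from Hesania: +60.9%. Applied ad valorem rate: 18% + 60.9% = 78.9%.
Duty = $79,014.96 × 78.9% + 1,398 × $1.58 = $64,551.64.
Line 2 (6256.43.22, Hesania, 1,406 liters, $296,820.66):
Base rate for 6256.43.22 is 3% + $1.07/liter.
Duty = $296,820.66 × 3% + 1,406 × $1.07 = $10,409.04.
Line 3 (5741.91.36, Hesania, 816 kg, $66,667.20):
Base rate for 5741.91.36 is 26.5%.
5741.91.36 has an FTA preferential rate, but origin Hesania is not Corica; base rate stands.
Additional duty on 5741.91.36 from Hesania: +51.4%. Applied ad valorem rate: 26.5% + 51.4% = 77.9%.
Duty = $66,667.20 × 77.9% = $51,933.75.
Total = $64,551.64 + $10,409.04 + $51,933.75 = $126,894.43.

$126,894.43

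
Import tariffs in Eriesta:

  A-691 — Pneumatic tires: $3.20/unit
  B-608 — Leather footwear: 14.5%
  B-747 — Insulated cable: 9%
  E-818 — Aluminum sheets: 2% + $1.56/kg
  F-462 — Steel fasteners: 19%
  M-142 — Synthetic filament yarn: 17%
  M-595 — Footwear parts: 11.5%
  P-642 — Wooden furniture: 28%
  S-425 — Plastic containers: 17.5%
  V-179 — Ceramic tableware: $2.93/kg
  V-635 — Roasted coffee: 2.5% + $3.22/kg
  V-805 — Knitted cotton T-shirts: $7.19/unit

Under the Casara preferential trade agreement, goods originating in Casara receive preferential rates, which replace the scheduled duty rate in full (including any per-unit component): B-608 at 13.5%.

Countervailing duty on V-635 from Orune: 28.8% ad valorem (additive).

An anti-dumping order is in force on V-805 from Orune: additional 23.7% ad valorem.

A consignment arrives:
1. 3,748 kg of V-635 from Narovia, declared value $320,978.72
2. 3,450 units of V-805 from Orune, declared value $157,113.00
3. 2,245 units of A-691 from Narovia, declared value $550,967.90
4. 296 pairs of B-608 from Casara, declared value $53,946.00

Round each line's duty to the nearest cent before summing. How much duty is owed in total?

Line 1 (V-635, Narovia, 3,748 kg, $320,978.72):
Base rate for V-635 is 2.5% + $3.22/kg.
The additional-duty order on V-635 targets Orune, not Narovia; it does not apply.
Duty = $320,978.72 × 2.5% + 3,748 × $3.22 = $20,093.03.
Line 2 (V-805, Orune, 3,450 units, $157,113.00):
Base rate for V-805 is $7.19/unit.
Additional duty on V-805 from Orune: +23.7% ad valorem. Applied ad valorem rate = 23.7%.
Duty = $157,113.00 × 23.7% + 3,450 × $7.19 = $62,041.28.
Line 3 (A-691, Narovia, 2,245 units, $550,967.90):
Base rate for A-691 is $3.20/unit.
Duty = 2,245 × $3.20 = $7,184.00.
Line 4 (B-608, Casara, 296 pairs, $53,946.00):
Base rate for B-608 is 14.5%.
Origin Casara qualifies under the Eriesta–Casara agreement and B-608 is covered: preferential rate 13.5% applies instead.
Duty = $53,946.00 × 13.5% = $7,282.71.
Total = $20,093.03 + $62,041.28 + $7,184.00 + $7,282.71 = $96,601.02.

$96,601.02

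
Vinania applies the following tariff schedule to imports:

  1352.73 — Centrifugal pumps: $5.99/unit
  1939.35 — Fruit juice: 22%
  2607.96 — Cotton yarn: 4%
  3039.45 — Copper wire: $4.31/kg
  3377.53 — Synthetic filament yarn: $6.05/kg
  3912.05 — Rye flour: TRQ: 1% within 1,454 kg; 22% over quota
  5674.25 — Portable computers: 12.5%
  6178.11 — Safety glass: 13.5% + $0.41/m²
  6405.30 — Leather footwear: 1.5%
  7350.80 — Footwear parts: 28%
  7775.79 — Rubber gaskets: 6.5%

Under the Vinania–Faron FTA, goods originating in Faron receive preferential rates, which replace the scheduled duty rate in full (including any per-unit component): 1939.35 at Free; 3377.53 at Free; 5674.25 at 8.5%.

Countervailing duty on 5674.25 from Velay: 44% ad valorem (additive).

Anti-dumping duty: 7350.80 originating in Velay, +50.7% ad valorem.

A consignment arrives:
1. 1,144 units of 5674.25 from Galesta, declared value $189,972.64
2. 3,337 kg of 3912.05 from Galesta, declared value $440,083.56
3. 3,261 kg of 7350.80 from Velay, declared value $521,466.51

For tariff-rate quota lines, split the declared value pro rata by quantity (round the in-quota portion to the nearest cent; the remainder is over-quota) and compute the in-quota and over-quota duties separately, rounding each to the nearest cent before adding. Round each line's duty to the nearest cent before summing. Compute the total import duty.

Line 1 (5674.25, Galesta, 1,144 units, $189,972.64):
Base rate for 5674.25 is 12.5%.
5674.25 has an FTA preferential rate, but origin Galesta is not Faron; base rate stands.
The additional-duty order on 5674.25 targets Velay, not Galesta; it does not apply.
Duty = $189,972.64 × 12.5% = $23,746.58.
Line 2 (3912.05, Galesta, 3,337 kg, $440,083.56):
Code 3912.05 is under a tariff-rate quota (threshold 1,454 kg). In-quota: 1,454 kg at 1%; over-quota: 1,883 kg at 22%.
Pro-rata value split: in-quota = $440,083.56 × 1,454/3,337 = $191,753.52; over-quota = $440,083.56 − $191,753.52 = $248,330.04.
In-quota duty = $191,753.52 × 1% = $1,917.54. Over-quota duty = $248,330.04 × 22% = $54,632.61.
Line duty = $1,917.54 + $54,632.61 = $56,550.15.
Line 3 (7350.80, Velay, 3,261 kg, $521,466.51):
Base rate for 7350.80 is 28%.
Additional duty on 7350.80 from Velay: +50.7%. Applied ad valorem rate: 28% + 50.7% = 78.7%.
Duty = $521,466.51 × 78.7% = $410,394.14.
Total = $23,746.58 + $56,550.15 + $410,394.14 = $490,690.87.

$490,690.87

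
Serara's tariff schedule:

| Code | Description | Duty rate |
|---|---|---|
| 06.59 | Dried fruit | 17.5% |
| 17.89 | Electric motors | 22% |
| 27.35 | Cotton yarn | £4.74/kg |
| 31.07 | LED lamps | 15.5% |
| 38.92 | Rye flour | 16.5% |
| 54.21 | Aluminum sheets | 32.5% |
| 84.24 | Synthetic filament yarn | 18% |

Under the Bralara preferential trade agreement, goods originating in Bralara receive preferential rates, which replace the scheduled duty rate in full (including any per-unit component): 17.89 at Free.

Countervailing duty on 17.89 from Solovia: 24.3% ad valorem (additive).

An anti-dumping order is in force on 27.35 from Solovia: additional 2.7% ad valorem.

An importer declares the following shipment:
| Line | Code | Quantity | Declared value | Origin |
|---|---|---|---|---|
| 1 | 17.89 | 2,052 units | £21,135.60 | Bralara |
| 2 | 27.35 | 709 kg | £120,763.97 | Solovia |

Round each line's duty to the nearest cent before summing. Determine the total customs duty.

Line 1 (17.89, Bralara, 2,052 units, £21,135.60):
Base rate for 17.89 is 22%.
Origin Bralara qualifies under the Serara–Bralara agreement and 17.89 is covered: preferential rate Free applies instead.
The additional-duty order on 17.89 targets Solovia, not Bralara; it does not apply.
Duty = £21,135.60 × 0% = £0.00.
Line 2 (27.35, Solovia, 709 kg, £120,763.97):
Base rate for 27.35 is £4.74/kg.
Additional duty on 27.35 from Solovia: +2.7% ad valorem. Applied ad valorem rate = 2.7%.
Duty = £120,763.97 × 2.7% + 709 × £4.74 = £6,621.29.
Total = £0.00 + £6,621.29 = £6,621.29.

£6,621.29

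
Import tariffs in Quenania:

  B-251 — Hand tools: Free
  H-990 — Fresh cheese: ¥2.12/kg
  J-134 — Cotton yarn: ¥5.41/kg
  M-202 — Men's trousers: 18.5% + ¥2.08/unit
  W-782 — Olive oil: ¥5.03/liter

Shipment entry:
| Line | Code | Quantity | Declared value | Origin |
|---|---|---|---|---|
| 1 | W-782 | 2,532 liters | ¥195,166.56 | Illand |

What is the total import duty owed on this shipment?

Line 1 (W-782, Illand, 2,532 liters, ¥195,166.56):
Base rate for W-782 is ¥5.03/liter.
Duty = 2,532 × ¥5.03 = ¥12,735.96.

¥12,735.96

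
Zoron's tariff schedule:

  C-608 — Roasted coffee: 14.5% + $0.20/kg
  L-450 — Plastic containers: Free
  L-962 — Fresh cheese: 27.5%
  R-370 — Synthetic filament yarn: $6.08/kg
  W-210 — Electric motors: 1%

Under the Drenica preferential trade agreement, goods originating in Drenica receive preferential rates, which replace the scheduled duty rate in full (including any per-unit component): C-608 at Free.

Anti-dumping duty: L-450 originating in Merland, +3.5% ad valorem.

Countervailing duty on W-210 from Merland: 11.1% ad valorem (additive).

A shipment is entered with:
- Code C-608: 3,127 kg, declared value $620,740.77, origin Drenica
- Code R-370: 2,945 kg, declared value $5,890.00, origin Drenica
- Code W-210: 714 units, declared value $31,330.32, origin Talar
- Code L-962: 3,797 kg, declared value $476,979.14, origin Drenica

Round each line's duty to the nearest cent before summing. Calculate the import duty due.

Line 1 (C-608, Drenica, 3,127 kg, $620,740.77):
Base rate for C-608 is 14.5% + $0.20/kg.
Origin Drenica qualifies under the Zoron–Drenica agreement and C-608 is covered: preferential rate Free applies instead.
Duty = $620,740.77 × 0% = $0.00.
Line 2 (R-370, Drenica, 2,945 kg, $5,890.00):
Base rate for R-370 is $6.08/kg.
Origin Drenica is the FTA partner but R-370 is not on the preference list; base rate stands.
Duty = 2,945 × $6.08 = $17,905.60.
Line 3 (W-210, Talar, 714 units, $31,330.32):
Base rate for W-210 is 1%.
The additional-duty order on W-210 targets Merland, not Talar; it does not apply.
Duty = $31,330.32 × 1% = $313.30.
Line 4 (L-962, Drenica, 3,797 kg, $476,979.14):
Base rate for L-962 is 27.5%.
Origin Drenica is the FTA partner but L-962 is not on the preference list; base rate stands.
Duty = $476,979.14 × 27.5% = $131,169.26.
Total = $0.00 + $17,905.60 + $313.30 + $131,169.26 = $149,388.16.

$149,388.16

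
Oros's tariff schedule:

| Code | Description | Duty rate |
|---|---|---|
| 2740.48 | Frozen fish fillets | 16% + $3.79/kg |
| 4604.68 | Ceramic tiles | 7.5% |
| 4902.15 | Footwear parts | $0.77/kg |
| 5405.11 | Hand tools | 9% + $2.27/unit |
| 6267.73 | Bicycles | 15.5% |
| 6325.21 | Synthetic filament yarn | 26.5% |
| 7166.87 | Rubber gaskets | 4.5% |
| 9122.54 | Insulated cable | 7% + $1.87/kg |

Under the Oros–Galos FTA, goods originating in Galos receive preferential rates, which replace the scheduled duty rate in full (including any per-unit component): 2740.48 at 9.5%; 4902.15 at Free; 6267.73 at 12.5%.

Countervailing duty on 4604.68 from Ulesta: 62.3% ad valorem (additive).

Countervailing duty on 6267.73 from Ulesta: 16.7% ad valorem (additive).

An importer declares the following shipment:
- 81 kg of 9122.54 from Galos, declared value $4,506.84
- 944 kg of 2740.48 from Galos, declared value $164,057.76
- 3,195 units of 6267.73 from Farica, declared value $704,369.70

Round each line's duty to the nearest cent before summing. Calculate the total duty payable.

Line 1 (9122.54, Galos, 81 kg, $4,506.84):
Base rate for 9122.54 is 7% + $1.87/kg.
Origin Galos is the FTA partner but 9122.54 is not on the preference list; base rate stands.
Duty = $4,506.84 × 7% + 81 × $1.87 = $466.95.
Line 2 (2740.48, Galos, 944 kg, $164,057.76):
Base rate for 2740.48 is 16% + $3.79/kg.
Origin Galos qualifies under the Oros–Galos agreement and 2740.48 is covered: preferential rate 9.5% applies instead.
Duty = $164,057.76 × 9.5% = $15,585.49.
Line 3 (6267.73, Farica, 3,195 units, $704,369.70):
Base rate for 6267.73 is 15.5%.
6267.73 has an FTA preferential rate, but origin Farica is not Galos; base rate stands.
The additional-duty order on 6267.73 targets Ulesta, not Farica; it does not apply.
Duty = $704,369.70 × 15.5% = $109,177.30.
Total = $466.95 + $15,585.49 + $109,177.30 = $125,229.74.

$125,229.74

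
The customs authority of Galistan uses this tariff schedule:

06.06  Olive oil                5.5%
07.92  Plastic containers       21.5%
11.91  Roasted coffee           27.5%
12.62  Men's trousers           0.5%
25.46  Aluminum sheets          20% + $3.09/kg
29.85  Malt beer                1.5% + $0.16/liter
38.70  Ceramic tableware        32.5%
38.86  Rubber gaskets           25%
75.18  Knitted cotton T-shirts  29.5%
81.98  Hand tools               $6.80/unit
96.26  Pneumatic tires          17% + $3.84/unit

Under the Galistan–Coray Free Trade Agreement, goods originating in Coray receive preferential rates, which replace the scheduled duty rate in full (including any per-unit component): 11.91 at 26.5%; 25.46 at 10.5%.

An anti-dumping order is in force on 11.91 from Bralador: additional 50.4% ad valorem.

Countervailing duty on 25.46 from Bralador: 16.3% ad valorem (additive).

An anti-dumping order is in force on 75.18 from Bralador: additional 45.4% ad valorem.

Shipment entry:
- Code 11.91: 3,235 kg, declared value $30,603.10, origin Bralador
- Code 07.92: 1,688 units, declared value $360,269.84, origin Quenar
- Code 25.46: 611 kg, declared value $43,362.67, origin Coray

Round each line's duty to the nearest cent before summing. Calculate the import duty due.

Line 1 (11.91, Bralador, 3,235 kg, $30,603.10):
Base rate for 11.91 is 27.5%.
11.91 has an FTA preferential rate, but origin Bralador is not Coray; base rate stands.
Additional duty on 11.91 from Bralador: +50.4%. Applied ad valorem rate: 27.5% + 50.4% = 77.9%.
Duty = $30,603.10 × 77.9% = $23,839.81.
Line 2 (07.92, Quenar, 1,688 units, $360,269.84):
Base rate for 07.92 is 21.5%.
Duty = $360,269.84 × 21.5% = $77,458.02.
Line 3 (25.46, Coray, 611 kg, $43,362.67):
Base rate for 25.46 is 20% + $3.09/kg.
Origin Coray qualifies under the Galistan–Coray agreement and 25.46 is covered: preferential rate 10.5% applies instead.
The additional-duty order on 25.46 targets Bralador, not Coray; it does not apply.
Duty = $43,362.67 × 10.5% = $4,553.08.
Total = $23,839.81 + $77,458.02 + $4,553.08 = $105,850.91.

$105,850.91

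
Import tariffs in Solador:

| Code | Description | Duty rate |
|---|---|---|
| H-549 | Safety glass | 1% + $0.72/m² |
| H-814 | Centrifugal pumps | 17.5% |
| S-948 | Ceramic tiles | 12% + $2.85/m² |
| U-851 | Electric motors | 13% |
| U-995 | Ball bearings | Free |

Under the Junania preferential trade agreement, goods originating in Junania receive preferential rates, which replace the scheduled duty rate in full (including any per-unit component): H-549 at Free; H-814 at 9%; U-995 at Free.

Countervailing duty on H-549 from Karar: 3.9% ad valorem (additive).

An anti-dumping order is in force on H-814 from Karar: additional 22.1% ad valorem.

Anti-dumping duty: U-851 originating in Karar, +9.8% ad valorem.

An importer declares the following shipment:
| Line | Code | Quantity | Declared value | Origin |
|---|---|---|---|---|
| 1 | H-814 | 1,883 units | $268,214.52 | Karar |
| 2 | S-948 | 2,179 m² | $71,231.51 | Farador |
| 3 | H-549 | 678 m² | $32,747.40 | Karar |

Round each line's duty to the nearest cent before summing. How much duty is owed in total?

Line 1 (H-814, Karar, 1,883 units, $268,214.52):
Base rate for H-814 is 17.5%.
H-814 has an FTA preferential rate, but origin Karar is not Junania; base rate stands.
Additional duty on H-814 from Karar: +22.1%. Applied ad valorem rate: 17.5% + 22.1% = 39.6%.
Duty = $268,214.52 × 39.6% = $106,212.95.
Line 2 (S-948, Farador, 2,179 m², $71,231.51):
Base rate for S-948 is 12% + $2.85/m².
Duty = $71,231.51 × 12% + 2,179 × $2.85 = $14,757.93.
Line 3 (H-549, Karar, 678 m², $32,747.40):
Base rate for H-549 is 1% + $0.72/m².
H-549 has an FTA preferential rate, but origin Karar is not Junania; base rate stands.
Additional duty on H-549 from Karar: +3.9%. Applied ad valorem rate: 1% + 3.9% = 4.9%.
Duty = $32,747.40 × 4.9% + 678 × $0.72 = $2,092.78.
Total = $106,212.95 + $14,757.93 + $2,092.78 = $123,063.66.

$123,063.66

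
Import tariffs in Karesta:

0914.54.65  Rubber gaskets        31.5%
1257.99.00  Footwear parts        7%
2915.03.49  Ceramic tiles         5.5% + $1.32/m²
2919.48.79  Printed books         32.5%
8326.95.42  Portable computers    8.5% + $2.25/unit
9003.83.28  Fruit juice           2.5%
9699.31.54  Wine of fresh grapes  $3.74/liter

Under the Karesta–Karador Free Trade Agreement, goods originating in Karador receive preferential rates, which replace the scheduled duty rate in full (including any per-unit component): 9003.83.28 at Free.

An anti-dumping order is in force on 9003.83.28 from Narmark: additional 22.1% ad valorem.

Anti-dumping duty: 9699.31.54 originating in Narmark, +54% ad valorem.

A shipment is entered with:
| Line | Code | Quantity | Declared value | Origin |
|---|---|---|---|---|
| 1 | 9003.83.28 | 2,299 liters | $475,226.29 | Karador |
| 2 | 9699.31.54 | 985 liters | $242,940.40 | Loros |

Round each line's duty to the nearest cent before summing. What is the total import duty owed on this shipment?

$3,683.90

Line 1 (9003.83.28, Karador, 2,299 liters, $475,226.29):
Base rate for 9003.83.28 is 2.5%.
Origin Karador qualifies under the Karesta–Karador agreement and 9003.83.28 is covered: preferential rate Free applies instead.
The additional-duty order on 9003.83.28 targets Narmark, not Karador; it does not apply.
Duty = $475,226.29 × 0% = $0.00.
Line 2 (9699.31.54, Loros, 985 liters, $242,940.40):
Base rate for 9699.31.54 is $3.74/liter.
The additional-duty order on 9699.31.54 targets Narmark, not Loros; it does not apply.
Duty = 985 × $3.74 = $3,683.90.
Total = $0.00 + $3,683.90 = $3,683.90.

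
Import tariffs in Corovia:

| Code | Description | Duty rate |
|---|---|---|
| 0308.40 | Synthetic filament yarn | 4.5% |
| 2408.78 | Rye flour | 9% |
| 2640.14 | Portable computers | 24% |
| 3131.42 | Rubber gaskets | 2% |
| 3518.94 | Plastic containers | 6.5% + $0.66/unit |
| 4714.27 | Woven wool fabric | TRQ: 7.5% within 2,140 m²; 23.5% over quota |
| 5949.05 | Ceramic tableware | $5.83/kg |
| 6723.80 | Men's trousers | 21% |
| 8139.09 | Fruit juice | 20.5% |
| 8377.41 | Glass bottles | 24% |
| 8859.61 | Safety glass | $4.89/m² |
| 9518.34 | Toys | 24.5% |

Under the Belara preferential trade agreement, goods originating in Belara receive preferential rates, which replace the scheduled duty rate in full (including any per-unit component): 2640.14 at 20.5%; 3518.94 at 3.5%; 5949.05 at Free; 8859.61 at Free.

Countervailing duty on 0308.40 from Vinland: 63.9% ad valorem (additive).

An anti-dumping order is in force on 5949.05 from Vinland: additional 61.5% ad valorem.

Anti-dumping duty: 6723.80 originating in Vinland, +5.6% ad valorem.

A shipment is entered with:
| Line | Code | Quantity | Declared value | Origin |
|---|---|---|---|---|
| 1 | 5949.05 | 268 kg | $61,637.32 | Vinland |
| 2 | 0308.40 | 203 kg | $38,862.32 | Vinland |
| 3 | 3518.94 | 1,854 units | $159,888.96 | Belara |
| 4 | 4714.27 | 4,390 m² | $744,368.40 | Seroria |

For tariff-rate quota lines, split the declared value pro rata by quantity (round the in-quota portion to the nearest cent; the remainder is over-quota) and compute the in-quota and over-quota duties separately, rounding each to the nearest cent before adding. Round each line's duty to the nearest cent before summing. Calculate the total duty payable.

Line 1 (5949.05, Vinland, 268 kg, $61,637.32):
Base rate for 5949.05 is $5.83/kg.
5949.05 has an FTA preferential rate, but origin Vinland is not Belara; base rate stands.
Additional duty on 5949.05 from Vinland: +61.5% ad valorem. Applied ad valorem rate = 61.5%.
Duty = $61,637.32 × 61.5% + 268 × $5.83 = $39,469.39.
Line 2 (0308.40, Vinland, 203 kg, $38,862.32):
Base rate for 0308.40 is 4.5%.
Additional duty on 0308.40 from Vinland: +63.9%. Applied ad valorem rate: 4.5% + 63.9% = 68.4%.
Duty = $38,862.32 × 68.4% = $26,581.83.
Line 3 (3518.94, Belara, 1,854 units, $159,888.96):
Base rate for 3518.94 is 6.5% + $0.66/unit.
Origin Belara qualifies under the Corovia–Belara agreement and 3518.94 is covered: preferential rate 3.5% applies instead.
Duty = $159,888.96 × 3.5% = $5,596.11.
Line 4 (4714.27, Seroria, 4,390 m², $744,368.40):
Code 4714.27 is under a tariff-rate quota (threshold 2,140 m²). In-quota: 2,140 m² at 7.5%; over-quota: 2,250 m² at 23.5%.
Pro-rata value split: in-quota = $744,368.40 × 2,140/4,390 = $362,858.40; over-quota = $744,368.40 − $362,858.40 = $381,510.00.
In-quota duty = $362,858.40 × 7.5% = $27,214.38. Over-quota duty = $381,510.00 × 23.5% = $89,654.85.
Line duty = $27,214.38 + $89,654.85 = $116,869.23.
Total = $39,469.39 + $26,581.83 + $5,596.11 + $116,869.23 = $188,516.56.

$188,516.56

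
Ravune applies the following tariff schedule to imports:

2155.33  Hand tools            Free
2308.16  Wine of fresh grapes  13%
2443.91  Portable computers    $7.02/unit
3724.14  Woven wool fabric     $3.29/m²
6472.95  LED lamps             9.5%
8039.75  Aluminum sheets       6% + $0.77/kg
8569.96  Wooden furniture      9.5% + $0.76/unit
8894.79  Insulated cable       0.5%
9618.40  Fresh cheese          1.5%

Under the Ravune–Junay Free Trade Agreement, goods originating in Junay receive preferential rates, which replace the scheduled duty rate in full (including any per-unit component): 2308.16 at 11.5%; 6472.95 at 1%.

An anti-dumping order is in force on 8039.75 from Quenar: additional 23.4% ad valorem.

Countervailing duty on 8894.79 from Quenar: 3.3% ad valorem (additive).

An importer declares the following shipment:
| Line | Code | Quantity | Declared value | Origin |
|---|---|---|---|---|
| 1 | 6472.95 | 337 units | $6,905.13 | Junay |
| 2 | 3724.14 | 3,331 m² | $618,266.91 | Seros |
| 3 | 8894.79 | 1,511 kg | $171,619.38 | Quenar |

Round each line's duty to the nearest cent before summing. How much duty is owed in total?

$17,549.58

Line 1 (6472.95, Junay, 337 units, $6,905.13):
Base rate for 6472.95 is 9.5%.
Origin Junay qualifies under the Ravune–Junay agreement and 6472.95 is covered: preferential rate 1% applies instead.
Duty = $6,905.13 × 1% = $69.05.
Line 2 (3724.14, Seros, 3,331 m², $618,266.91):
Base rate for 3724.14 is $3.29/m².
Duty = 3,331 × $3.29 = $10,958.99.
Line 3 (8894.79, Quenar, 1,511 kg, $171,619.38):
Base rate for 8894.79 is 0.5%.
Additional duty on 8894.79 from Quenar: +3.3%. Applied ad valorem rate: 0.5% + 3.3% = 3.8%.
Duty = $171,619.38 × 3.8% = $6,521.54.
Total = $69.05 + $10,958.99 + $6,521.54 = $17,549.58.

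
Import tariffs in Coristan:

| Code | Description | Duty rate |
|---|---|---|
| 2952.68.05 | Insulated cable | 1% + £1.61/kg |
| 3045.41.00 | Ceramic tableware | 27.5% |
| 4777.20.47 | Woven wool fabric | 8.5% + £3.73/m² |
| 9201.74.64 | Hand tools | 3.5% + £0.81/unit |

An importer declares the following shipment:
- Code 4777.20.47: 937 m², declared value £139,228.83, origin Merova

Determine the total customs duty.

£15,329.46

Line 1 (4777.20.47, Merova, 937 m², £139,228.83):
Base rate for 4777.20.47 is 8.5% + £3.73/m².
Duty = £139,228.83 × 8.5% + 937 × £3.73 = £15,329.46.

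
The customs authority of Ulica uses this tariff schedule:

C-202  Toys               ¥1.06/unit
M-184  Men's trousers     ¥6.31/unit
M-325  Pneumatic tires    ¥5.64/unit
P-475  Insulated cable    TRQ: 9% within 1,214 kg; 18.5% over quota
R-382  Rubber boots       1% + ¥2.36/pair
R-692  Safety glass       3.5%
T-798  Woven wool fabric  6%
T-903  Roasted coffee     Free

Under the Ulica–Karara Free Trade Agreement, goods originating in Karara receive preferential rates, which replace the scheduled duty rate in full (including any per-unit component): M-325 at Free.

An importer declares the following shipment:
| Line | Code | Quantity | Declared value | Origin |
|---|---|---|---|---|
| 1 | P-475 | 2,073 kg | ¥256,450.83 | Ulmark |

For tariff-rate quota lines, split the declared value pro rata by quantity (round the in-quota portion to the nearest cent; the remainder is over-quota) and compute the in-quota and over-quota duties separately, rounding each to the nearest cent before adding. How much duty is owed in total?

Line 1 (P-475, Ulmark, 2,073 kg, ¥256,450.83):
Code P-475 is under a tariff-rate quota (threshold 1,214 kg). In-quota: 1,214 kg at 9%; over-quota: 859 kg at 18.5%.
Pro-rata value split: in-quota = ¥256,450.83 × 1,214/2,073 = ¥150,183.94; over-quota = ¥256,450.83 − ¥150,183.94 = ¥106,266.89.
In-quota duty = ¥150,183.94 × 9% = ¥13,516.55. Over-quota duty = ¥106,266.89 × 18.5% = ¥19,659.37.
Line duty = ¥13,516.55 + ¥19,659.37 = ¥33,175.92.

¥33,175.92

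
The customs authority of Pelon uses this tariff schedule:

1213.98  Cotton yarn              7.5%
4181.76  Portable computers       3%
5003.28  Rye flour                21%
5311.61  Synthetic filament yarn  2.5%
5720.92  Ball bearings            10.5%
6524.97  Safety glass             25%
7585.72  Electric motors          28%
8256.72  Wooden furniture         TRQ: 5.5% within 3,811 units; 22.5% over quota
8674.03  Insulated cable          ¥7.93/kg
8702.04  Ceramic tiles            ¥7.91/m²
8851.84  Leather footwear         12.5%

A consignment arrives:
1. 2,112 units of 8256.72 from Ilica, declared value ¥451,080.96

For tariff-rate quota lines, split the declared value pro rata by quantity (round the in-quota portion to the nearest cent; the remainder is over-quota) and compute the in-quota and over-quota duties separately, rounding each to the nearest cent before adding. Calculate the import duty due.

Line 1 (8256.72, Ilica, 2,112 units, ¥451,080.96):
Code 8256.72 is under a tariff-rate quota (threshold 3,811 units). Quantity 2,112 units is within the quota, so the in-quota rate 5.5% applies to the full value.
Duty = ¥451,080.96 × 5.5% = ¥24,809.45.

¥24,809.45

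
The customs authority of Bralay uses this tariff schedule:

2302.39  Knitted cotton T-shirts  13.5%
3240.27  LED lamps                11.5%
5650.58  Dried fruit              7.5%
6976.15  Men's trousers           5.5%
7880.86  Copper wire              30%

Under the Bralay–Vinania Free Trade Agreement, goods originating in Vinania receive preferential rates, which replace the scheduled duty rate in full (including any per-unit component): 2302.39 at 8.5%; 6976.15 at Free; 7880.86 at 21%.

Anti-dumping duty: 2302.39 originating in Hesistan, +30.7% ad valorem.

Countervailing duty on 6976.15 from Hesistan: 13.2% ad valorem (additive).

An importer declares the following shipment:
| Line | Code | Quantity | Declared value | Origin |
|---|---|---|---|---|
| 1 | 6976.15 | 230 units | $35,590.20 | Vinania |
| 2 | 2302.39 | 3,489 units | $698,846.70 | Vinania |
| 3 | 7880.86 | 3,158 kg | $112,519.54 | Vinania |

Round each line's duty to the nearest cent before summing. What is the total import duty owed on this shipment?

$83,031.07

Line 1 (6976.15, Vinania, 230 units, $35,590.20):
Base rate for 6976.15 is 5.5%.
Origin Vinania qualifies under the Bralay–Vinania agreement and 6976.15 is covered: preferential rate Free applies instead.
The additional-duty order on 6976.15 targets Hesistan, not Vinania; it does not apply.
Duty = $35,590.20 × 0% = $0.00.
Line 2 (2302.39, Vinania, 3,489 units, $698,846.70):
Base rate for 2302.39 is 13.5%.
Origin Vinania qualifies under the Bralay–Vinania agreement and 2302.39 is covered: preferential rate 8.5% applies instead.
The additional-duty order on 2302.39 targets Hesistan, not Vinania; it does not apply.
Duty = $698,846.70 × 8.5% = $59,401.97.
Line 3 (7880.86, Vinania, 3,158 kg, $112,519.54):
Base rate for 7880.86 is 30%.
Origin Vinania qualifies under the Bralay–Vinania agreement and 7880.86 is covered: preferential rate 21% applies instead.
Duty = $112,519.54 × 21% = $23,629.10.
Total = $0.00 + $59,401.97 + $23,629.10 = $83,031.07.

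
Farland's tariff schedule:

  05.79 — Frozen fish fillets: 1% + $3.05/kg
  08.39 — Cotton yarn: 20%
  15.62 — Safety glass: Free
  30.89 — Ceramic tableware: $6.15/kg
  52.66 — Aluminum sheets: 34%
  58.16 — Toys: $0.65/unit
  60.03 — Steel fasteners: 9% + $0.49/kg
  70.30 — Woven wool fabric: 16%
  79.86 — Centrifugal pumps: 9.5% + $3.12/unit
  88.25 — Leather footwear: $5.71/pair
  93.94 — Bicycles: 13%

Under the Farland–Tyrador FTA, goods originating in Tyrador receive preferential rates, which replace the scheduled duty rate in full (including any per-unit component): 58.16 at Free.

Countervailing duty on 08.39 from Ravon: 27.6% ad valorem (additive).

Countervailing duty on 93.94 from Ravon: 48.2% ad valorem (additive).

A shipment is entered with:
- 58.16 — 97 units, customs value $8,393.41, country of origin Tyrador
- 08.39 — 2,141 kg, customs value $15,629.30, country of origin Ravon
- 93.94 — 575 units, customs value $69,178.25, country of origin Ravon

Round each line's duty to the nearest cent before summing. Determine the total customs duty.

Line 1 (58.16, Tyrador, 97 units, $8,393.41):
Base rate for 58.16 is $0.65/unit.
Origin Tyrador qualifies under the Farland–Tyrador agreement and 58.16 is covered: preferential rate Free applies instead.
Duty = $8,393.41 × 0% = $0.00.
Line 2 (08.39, Ravon, 2,141 kg, $15,629.30):
Base rate for 08.39 is 20%.
Additional duty on 08.39 from Ravon: +27.6%. Applied ad valorem rate: 20% + 27.6% = 47.6%.
Duty = $15,629.30 × 47.6% = $7,439.55.
Line 3 (93.94, Ravon, 575 units, $69,178.25):
Base rate for 93.94 is 13%.
Additional duty on 93.94 from Ravon: +48.2%. Applied ad valorem rate: 13% + 48.2% = 61.2%.
Duty = $69,178.25 × 61.2% = $42,337.09.
Total = $0.00 + $7,439.55 + $42,337.09 = $49,776.64.

$49,776.64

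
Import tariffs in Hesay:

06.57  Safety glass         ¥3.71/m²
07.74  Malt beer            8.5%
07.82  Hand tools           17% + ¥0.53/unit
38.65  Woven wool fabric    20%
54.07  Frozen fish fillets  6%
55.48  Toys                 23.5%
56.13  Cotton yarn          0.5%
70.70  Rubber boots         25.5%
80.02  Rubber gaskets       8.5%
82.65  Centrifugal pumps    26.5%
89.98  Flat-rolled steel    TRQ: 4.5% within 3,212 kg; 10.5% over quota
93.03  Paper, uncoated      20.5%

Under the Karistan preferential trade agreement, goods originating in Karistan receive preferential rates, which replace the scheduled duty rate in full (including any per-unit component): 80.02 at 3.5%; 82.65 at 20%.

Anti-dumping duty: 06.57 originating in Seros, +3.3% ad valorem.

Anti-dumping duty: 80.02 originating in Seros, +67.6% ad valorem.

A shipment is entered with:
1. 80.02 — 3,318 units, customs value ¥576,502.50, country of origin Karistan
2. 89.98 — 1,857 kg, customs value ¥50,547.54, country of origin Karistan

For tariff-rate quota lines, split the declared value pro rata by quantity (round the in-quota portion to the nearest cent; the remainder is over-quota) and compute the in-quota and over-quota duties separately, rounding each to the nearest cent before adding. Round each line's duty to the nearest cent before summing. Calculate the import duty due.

¥22,452.23

Line 1 (80.02, Karistan, 3,318 units, ¥576,502.50):
Base rate for 80.02 is 8.5%.
Origin Karistan qualifies under the Hesay–Karistan agreement and 80.02 is covered: preferential rate 3.5% applies instead.
The additional-duty order on 80.02 targets Seros, not Karistan; it does not apply.
Duty = ¥576,502.50 × 3.5% = ¥20,177.59.
Line 2 (89.98, Karistan, 1,857 kg, ¥50,547.54):
Code 89.98 is under a tariff-rate quota (threshold 3,212 kg). Quantity 1,857 kg is within the quota, so the in-quota rate 4.5% applies to the full value.
Duty = ¥50,547.54 × 4.5% = ¥2,274.64.
Total = ¥20,177.59 + ¥2,274.64 = ¥22,452.23.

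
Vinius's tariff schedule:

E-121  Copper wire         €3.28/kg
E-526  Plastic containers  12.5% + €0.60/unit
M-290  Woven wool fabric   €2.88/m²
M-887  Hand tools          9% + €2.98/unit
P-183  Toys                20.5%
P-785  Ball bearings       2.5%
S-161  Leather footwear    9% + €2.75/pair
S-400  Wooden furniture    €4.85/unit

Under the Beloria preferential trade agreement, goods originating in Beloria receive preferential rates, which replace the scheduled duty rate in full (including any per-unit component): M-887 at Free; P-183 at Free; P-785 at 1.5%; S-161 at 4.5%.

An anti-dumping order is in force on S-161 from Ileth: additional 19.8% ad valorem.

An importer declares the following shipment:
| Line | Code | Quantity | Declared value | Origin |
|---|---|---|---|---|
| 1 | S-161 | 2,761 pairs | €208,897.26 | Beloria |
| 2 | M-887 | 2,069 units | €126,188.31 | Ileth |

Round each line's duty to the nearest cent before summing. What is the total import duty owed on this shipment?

€26,922.95

Line 1 (S-161, Beloria, 2,761 pairs, €208,897.26):
Base rate for S-161 is 9% + €2.75/pair.
Origin Beloria qualifies under the Vinius–Beloria agreement and S-161 is covered: preferential rate 4.5% applies instead.
The additional-duty order on S-161 targets Ileth, not Beloria; it does not apply.
Duty = €208,897.26 × 4.5% = €9,400.38.
Line 2 (M-887, Ileth, 2,069 units, €126,188.31):
Base rate for M-887 is 9% + €2.98/unit.
M-887 has an FTA preferential rate, but origin Ileth is not Beloria; base rate stands.
Duty = €126,188.31 × 9% + 2,069 × €2.98 = €17,522.57.
Total = €9,400.38 + €17,522.57 = €26,922.95.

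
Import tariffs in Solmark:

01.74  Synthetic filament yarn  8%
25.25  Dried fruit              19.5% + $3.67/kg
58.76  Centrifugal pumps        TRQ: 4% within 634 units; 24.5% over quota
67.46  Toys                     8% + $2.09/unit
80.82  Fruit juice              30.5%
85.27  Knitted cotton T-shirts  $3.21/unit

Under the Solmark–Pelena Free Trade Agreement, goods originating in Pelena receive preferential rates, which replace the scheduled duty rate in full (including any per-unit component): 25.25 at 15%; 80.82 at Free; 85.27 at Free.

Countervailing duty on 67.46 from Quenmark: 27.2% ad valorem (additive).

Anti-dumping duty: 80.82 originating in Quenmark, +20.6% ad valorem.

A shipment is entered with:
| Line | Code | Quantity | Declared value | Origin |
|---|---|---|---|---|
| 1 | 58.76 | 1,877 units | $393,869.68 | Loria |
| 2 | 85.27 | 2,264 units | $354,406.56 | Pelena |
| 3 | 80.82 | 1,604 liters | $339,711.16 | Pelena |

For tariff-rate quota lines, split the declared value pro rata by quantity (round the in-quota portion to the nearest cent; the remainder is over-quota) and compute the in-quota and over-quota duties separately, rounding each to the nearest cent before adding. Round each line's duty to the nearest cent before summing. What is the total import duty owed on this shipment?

Line 1 (58.76, Loria, 1,877 units, $393,869.68):
Code 58.76 is under a tariff-rate quota (threshold 634 units). In-quota: 634 units at 4%; over-quota: 1,243 units at 24.5%.
Pro-rata value split: in-quota = $393,869.68 × 634/1,877 = $133,038.56; over-quota = $393,869.68 − $133,038.56 = $260,831.12.
In-quota duty = $133,038.56 × 4% = $5,321.54. Over-quota duty = $260,831.12 × 24.5% = $63,903.62.
Line duty = $5,321.54 + $63,903.62 = $69,225.16.
Line 2 (85.27, Pelena, 2,264 units, $354,406.56):
Base rate for 85.27 is $3.21/unit.
Origin Pelena qualifies under the Solmark–Pelena agreement and 85.27 is covered: preferential rate Free applies instead.
Duty = $354,406.56 × 0% = $0.00.
Line 3 (80.82, Pelena, 1,604 liters, $339,711.16):
Base rate for 80.82 is 30.5%.
Origin Pelena qualifies under the Solmark–Pelena agreement and 80.82 is covered: preferential rate Free applies instead.
The additional-duty order on 80.82 targets Quenmark, not Pelena; it does not apply.
Duty = $339,711.16 × 0% = $0.00.
Total = $69,225.16 + $0.00 + $0.00 = $69,225.16.

$69,225.16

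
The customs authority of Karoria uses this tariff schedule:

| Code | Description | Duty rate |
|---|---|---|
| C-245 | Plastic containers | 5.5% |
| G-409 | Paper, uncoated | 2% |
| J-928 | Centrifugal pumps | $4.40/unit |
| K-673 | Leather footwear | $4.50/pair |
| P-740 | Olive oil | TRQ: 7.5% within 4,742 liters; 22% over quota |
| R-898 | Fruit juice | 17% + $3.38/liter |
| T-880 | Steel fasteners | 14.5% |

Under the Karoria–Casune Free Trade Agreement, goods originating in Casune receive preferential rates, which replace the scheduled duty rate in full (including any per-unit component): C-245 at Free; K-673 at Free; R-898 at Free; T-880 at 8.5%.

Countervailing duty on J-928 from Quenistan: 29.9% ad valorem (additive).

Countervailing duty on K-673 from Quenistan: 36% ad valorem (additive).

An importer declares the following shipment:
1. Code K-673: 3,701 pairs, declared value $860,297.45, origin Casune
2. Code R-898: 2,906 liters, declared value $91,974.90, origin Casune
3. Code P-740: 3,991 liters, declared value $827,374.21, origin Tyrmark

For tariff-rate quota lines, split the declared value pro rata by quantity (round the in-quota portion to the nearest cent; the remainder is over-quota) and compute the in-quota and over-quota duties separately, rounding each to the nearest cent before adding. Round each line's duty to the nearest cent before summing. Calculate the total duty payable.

$62,053.07

Line 1 (K-673, Casune, 3,701 pairs, $860,297.45):
Base rate for K-673 is $4.50/pair.
Origin Casune qualifies under the Karoria–Casune agreement and K-673 is covered: preferential rate Free applies instead.
The additional-duty order on K-673 targets Quenistan, not Casune; it does not apply.
Duty = $860,297.45 × 0% = $0.00.
Line 2 (R-898, Casune, 2,906 liters, $91,974.90):
Base rate for R-898 is 17% + $3.38/liter.
Origin Casune qualifies under the Karoria–Casune agreement and R-898 is covered: preferential rate Free applies instead.
Duty = $91,974.90 × 0% = $0.00.
Line 3 (P-740, Tyrmark, 3,991 liters, $827,374.21):
Code P-740 is under a tariff-rate quota (threshold 4,742 liters). Quantity 3,991 liters is within the quota, so the in-quota rate 7.5% applies to the full value.
Duty = $827,374.21 × 7.5% = $62,053.07.
Total = $0.00 + $0.00 + $62,053.07 = $62,053.07.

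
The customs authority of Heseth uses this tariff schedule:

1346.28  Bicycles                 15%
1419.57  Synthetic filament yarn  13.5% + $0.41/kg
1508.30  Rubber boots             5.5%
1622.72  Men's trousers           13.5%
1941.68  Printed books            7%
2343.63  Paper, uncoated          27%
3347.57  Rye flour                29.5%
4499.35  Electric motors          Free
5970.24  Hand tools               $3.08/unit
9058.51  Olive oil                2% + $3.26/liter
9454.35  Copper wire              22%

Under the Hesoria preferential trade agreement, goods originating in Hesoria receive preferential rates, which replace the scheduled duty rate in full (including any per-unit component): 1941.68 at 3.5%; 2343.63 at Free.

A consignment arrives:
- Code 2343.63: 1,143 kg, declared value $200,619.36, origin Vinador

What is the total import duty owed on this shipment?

Line 1 (2343.63, Vinador, 1,143 kg, $200,619.36):
Base rate for 2343.63 is 27%.
2343.63 has an FTA preferential rate, but origin Vinador is not Hesoria; base rate stands.
Duty = $200,619.36 × 27% = $54,167.23.

$54,167.23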